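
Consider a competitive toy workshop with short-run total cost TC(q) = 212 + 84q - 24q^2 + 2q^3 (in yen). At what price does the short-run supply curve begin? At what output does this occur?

The firm shuts down when price falls below the minimum of average variable cost. AVC = VC/q = 84 - 24q + 2q^2.
dAVC/dq = -24 + 4q = 0 gives q = 6. min AVC = 84 - 24·6 + 2·6^2 = 12.
For P < ¥12 the firm produces nothing.

¥12 per unit, at q = 6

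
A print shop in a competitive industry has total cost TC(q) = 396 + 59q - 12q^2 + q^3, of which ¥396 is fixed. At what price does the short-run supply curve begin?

The shutdown price is the minimum of AVC. VC = 59q - 12q^2 + q^3, so AVC = 59 - 12q + q^2.
dAVC/dq = -12 + 2q = 0 gives q = 6. min AVC = 59 - 12·6 + 6^2 = 23.
The firm shuts down for any P below ¥23.

¥23 per unit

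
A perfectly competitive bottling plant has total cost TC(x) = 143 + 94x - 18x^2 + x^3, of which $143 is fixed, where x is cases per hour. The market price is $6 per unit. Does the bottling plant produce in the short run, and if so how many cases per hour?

Variable cost is VC = 94x - 18x^2 + x^3, so AVC = VC/x = 94 - 18x + x^2 and MC = dTC/dx = 94 - 36x + 3x^2.
AVC hits its minimum where MC = AVC, at x = 9, giving min AVC = 94 - 18·9 + 9^2 = $13.
Since P = $6 < min AVC = $13, price fails to cover variable cost at any output.
The firm minimizes its loss by shutting down and losing only its fixed cost of $143.

Shut down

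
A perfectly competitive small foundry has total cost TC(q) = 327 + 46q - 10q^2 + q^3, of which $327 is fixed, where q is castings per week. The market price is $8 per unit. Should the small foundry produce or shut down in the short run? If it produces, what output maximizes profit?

Strip out fixed cost: VC = 46q - 10q^2 + q^3. Then AVC = 46 - 10q + q^2 and MC = 46 - 20q + 3q^2.
AVC hits its minimum where MC = AVC, at q = 5, giving min AVC = 46 - 10·5 + 5^2 = $21.
Since P = $8 < min AVC = $21, price fails to cover variable cost at any output.
Shutting down limits the loss to fixed cost, $327.

Shut down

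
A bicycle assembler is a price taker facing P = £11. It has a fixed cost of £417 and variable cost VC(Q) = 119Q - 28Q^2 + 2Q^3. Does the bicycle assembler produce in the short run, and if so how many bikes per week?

Variable cost is VC = 119Q - 28Q^2 + 2Q^3, so AVC = VC/Q = 119 - 28Q + 2Q^2 and MC = dTC/dQ = 119 - 56Q + 6Q^2.
AVC is minimized where dAVC/dQ = -28 + 4Q = 0, at Q = 7; min AVC = 119 - 28·7 + 2·7^2 = £21.
P = £11 lies below min AVC = £21; no output level covers variable cost.
The firm minimizes its loss by shutting down and losing only its fixed cost of £417.

Shut down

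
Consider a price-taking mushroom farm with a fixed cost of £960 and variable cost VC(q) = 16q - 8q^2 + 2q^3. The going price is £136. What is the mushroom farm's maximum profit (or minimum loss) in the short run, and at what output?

Profit = -£384 at q = 6

AVC = 16 - 8q + 2q^2; min AVC = £8 at q = 2. Since P = £136 ≥ min AVC, the firm produces.
With MC = 16 - 16q + 6q^2, P = MC on the upward-sloping part at q* = 6.
TR = 136·6 = 816. TC = 960 + 240 = 1200. Profit = 816 − 1200 = -£384.
Shutting down would mean losing the fixed cost of £960, so operating at a loss of £384 is better by £576.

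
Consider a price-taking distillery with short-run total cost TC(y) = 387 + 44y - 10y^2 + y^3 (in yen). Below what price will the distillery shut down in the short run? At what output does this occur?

¥19 per unit, at y = 5

The firm shuts down when price falls below the minimum of average variable cost. AVC = VC/y = 44 - 10y + y^2.
dAVC/dy = -10 + 2y = 0 gives y = 5. min AVC = 44 - 10·5 + 5^2 = 19.
So the shutdown price is ¥19.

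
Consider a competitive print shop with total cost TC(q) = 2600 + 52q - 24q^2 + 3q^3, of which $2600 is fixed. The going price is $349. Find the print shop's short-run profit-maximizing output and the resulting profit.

AVC = 52 - 24q + 3q^2 has its minimum $4 at q = 4; price $349 clears that bar, so the firm operates.
With MC = 52 - 48q + 9q^2, P = MC on the upward-sloping part at q* = 9.
TR = 349·9 = 3141. TC = 2600 + 711 = 3311. Profit = 3141 − 3311 = -$170.
By producing, the firm covers all variable cost plus $2430 of fixed cost; shutting down would lose the full $2600.

Profit = -$170 at q = 9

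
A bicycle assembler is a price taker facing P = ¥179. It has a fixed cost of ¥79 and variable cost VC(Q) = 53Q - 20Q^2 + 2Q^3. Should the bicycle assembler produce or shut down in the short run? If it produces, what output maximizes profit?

Strip out fixed cost: VC = 53Q - 20Q^2 + 2Q^3. Then AVC = 53 - 20Q + 2Q^2 and MC = 53 - 40Q + 6Q^2.
The AVC parabola has its vertex at Q = 20/4 = 5, where AVC = 53 - 20·5 + 2·5^2 = ¥3.
P = ¥179 exceeds min AVC = ¥3, so the firm stays open.
Solving P = MC: -126 - 40Q + 6Q^2 = 0 ⇒ Q = -7/3 or 9. On the upward-sloping branch, Q* = 9.
Check: AVC at Q = 9 is ¥35 ≤ P, so revenue covers variable cost.
Profit = P·Q − TC = 179·9 − 394 = ¥1217.

Produce at Q = 9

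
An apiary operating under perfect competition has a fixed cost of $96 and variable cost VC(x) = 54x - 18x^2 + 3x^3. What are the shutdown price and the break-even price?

Shutdown price = min AVC. AVC = 54 - 18x + 3x^2, with vertex at x = 3 and minimum $27.
ATC = 96/x + 54 - 18x + 3x^2. Setting dATC/dx = −96/x^2 − 18 + 6x = 0 gives x = 4 (since 6·4^3 − 18·4^2 = 96).
min ATC = 96/4 + 54 − 18·4 + 3·4^2 = $54. That is the break-even price.
Between these two prices the firm operates at a loss; above $54 it earns a profit.

Shutdown price = $27; break-even price = $54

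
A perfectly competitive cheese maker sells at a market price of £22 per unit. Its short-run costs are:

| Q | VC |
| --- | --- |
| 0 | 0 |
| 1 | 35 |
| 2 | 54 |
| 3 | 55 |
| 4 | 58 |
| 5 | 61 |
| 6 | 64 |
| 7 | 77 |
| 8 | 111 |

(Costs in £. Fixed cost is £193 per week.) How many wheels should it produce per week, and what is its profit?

Q = 7; profit = -£116

Tabulate TR − TC: Q=0: -193; Q=1: -206; Q=2: -203; Q=3: -182; Q=4: -163; Q=5: -144; Q=6: -125; Q=7: -116; Q=8: -128.
Profit is maximized at Q = 7. AVC there is 77/7 = £11 ≤ P, so producing beats shutting down (which would give -£193).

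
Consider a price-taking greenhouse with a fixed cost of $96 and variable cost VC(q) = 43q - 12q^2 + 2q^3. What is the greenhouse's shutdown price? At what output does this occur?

The shutdown price is the minimum of AVC. VC = 43q - 12q^2 + 2q^3, so AVC = 43 - 12q + 2q^2.
dAVC/dq = -12 + 4q = 0 gives q = 3. min AVC = 43 - 12·3 + 2·3^2 = 25.
So the shutdown price is $25.

$25 per unit, at q = 3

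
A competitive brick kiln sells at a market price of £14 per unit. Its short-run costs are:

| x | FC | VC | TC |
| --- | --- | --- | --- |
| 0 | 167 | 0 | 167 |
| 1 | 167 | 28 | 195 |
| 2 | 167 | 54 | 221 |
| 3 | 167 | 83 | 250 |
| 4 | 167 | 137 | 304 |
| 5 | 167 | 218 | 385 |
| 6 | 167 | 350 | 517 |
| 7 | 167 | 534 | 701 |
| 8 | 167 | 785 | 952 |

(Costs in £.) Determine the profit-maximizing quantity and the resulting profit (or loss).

x = 0 (shut down); profit = -£167

Compute π = P·x − TC at each output: x=0: -167; x=1: -181; x=2: -193; x=3: -208; x=4: -248; x=5: -315; x=6: -433; x=7: -603; x=8: -840.
Profit is highest at x = 0. Equivalently, the lowest AVC in the table is 54/2 ≈ £27 at x = 2, and P = £14 falls below it — price never covers variable cost, so the firm shuts down and loses only its fixed cost.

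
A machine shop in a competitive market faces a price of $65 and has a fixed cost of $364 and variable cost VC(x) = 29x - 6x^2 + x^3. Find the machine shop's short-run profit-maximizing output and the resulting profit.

Profit = -$148 at x = 6

AVC = 29 - 6x + x^2 has its minimum $20 at x = 3; price $65 clears that bar, so the firm operates.
MC = 29 - 12x + 3x^2. Setting P = MC and taking the root on the rising branch gives x* = 6.
TR = 65·6 = 390. TC = 364 + 174 = 538. Profit = 390 − 538 = -$148.
That loss of $148 beats the $364 the firm would lose by shutting down; producing recovers $216 of fixed cost.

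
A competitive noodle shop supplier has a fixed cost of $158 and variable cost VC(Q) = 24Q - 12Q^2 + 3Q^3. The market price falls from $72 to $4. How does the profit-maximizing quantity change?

Output falls from 4 to 0 (the firm shuts down)

AVC = 24 - 12Q + 3Q^2, minimized at Q = 2 where min AVC = $12. MC = 24 - 24Q + 9Q^2.
At P = $72 ≥ min AVC, set P = MC on the rising branch: Q = 4.
At P = $4 < min AVC = $12, price no longer covers variable cost at any output, so the firm shuts down: Q = 0.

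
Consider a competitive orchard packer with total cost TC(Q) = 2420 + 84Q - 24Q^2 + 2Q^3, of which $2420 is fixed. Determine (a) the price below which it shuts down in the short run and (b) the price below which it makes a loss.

AVC = 84 - 24Q + 2Q^2; minimized at Q = 6, giving min AVC = $12. That is the shutdown price.
ATC = 2420/Q + 84 - 24Q + 2Q^2. Setting dATC/dQ = −2420/Q^2 − 24 + 4Q = 0 gives Q = 11 (since 4·11^3 − 24·11^2 = 2420).
min ATC = 2420/11 + 84 − 24·11 + 2·11^2 = $282. That is the break-even price.
For $12 ≤ P < $282 the firm produces at a loss; below $12 it shuts down.

Shutdown price = $12; break-even price = $282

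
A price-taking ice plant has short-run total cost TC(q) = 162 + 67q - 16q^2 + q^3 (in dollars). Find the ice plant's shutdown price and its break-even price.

AVC = 67 - 16q + q^2; minimized at q = 8, giving min AVC = $3. That is the shutdown price.
ATC = 162/q + 67 - 16q + q^2. Setting dATC/dq = −162/q^2 − 16 + 2q = 0 gives q = 9 (since 2·9^3 − 16·9^2 = 162).
min ATC = 162/9 + 67 − 16·9 + 9^2 = $22. That is the break-even price.
Between these two prices the firm operates at a loss; above $22 it earns a profit.

Shutdown price = $3; break-even price = $22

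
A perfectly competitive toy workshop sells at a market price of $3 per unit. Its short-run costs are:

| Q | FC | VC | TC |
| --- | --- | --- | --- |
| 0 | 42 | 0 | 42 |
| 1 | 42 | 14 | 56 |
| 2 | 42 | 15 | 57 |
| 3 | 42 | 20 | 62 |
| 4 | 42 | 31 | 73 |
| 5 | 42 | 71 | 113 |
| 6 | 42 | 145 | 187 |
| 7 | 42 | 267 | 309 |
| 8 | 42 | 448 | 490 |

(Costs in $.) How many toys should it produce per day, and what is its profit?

Q = 0 (shut down); profit = -$42

Profit at each row (π = 3Q − TC): Q=0: -42; Q=1: -53; Q=2: -51; Q=3: -53; Q=4: -61; Q=5: -98; Q=6: -169; Q=7: -288; Q=8: -466.
Profit is highest at Q = 0. Equivalently, the lowest AVC in the table is 20/3 ≈ $6.67 at Q = 3, and P = $3 falls below it — price never covers variable cost, so the firm shuts down and loses only its fixed cost.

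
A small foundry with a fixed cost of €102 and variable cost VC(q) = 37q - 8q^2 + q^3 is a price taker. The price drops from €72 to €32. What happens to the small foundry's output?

Output falls from 7 to 5

MC = 37 - 16q + 3q^2; the shutdown threshold is min AVC = €21 (at q = 4).
With P = €72 above the shutdown price, P = MC gives q = 7.
At P = €32 ≥ min AVC, set P = MC: q = 5. The firm stays open but cuts output.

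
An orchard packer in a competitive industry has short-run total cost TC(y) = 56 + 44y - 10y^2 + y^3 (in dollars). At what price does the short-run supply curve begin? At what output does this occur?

$19 per unit, at y = 5

The firm shuts down when price falls below the minimum of average variable cost. AVC = VC/y = 44 - 10y + y^2.
dAVC/dy = -10 + 2y = 0 gives y = 5. min AVC = 44 - 10·5 + 5^2 = 19.
So the shutdown price is $19.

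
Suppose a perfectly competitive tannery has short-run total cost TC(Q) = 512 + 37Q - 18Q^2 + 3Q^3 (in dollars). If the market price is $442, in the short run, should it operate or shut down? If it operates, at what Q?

Strip out fixed cost: VC = 37Q - 18Q^2 + 3Q^3. Then AVC = 37 - 18Q + 3Q^2 and MC = 37 - 36Q + 9Q^2.
AVC is minimized where dAVC/dQ = -18 + 6Q = 0, at Q = 3; min AVC = 37 - 18·3 + 3·3^2 = $10.
Because $442 ≥ $10, revenue can cover variable cost; the firm operates.
Set P = MC: 442 = 37 - 36Q + 9Q^2 → -405 - 36Q + 9Q^2 = 0. The roots are Q = -5 and Q = 9; the profit-maximizing output is on the rising part of MC, so Q* = 9.
Check: AVC at Q = 9 is $118 ≤ P, so revenue covers variable cost.
Profit = P·Q − TC = 442·9 − 1574 = $2404.

Produce at Q = 9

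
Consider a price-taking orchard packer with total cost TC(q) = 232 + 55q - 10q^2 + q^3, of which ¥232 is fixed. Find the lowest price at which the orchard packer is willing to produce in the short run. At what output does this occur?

The shutdown price is the minimum of AVC. VC = 55q - 10q^2 + q^3, so AVC = 55 - 10q + q^2.
dAVC/dq = -10 + 2q = 0 gives q = 5. min AVC = 55 - 10·5 + 5^2 = 30.
The firm shuts down for any P below ¥30.

¥30 per unit, at q = 5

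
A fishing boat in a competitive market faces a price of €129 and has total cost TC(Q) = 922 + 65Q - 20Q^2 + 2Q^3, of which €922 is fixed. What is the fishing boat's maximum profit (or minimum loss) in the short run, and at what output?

Profit = -€154 at Q = 8

AVC = 65 - 20Q + 2Q^2 has its minimum €15 at Q = 5; price €129 clears that bar, so the firm operates.
MC = 65 - 40Q + 6Q^2. Setting P = MC and taking the root on the rising branch gives Q* = 8.
TR = 129·8 = 1032. TC = 922 + 264 = 1186. Profit = 1032 − 1186 = -€154.
Shutting down would mean losing the fixed cost of €922, so operating at a loss of €154 is better by €768.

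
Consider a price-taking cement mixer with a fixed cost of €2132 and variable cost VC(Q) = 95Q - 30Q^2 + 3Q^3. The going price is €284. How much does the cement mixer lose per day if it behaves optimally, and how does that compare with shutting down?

AVC = 95 - 30Q + 3Q^2; min AVC = €20 at Q = 5. Since P = €284 ≥ min AVC, the firm produces.
MC = 95 - 60Q + 9Q^2. Setting P = MC and taking the root on the rising branch gives Q* = 9.
TR = 284·9 = 2556. TC = 2132 + 612 = 2744. Profit = 2556 − 2744 = -€188.
That loss of €188 beats the €2132 the firm would lose by shutting down; producing recovers €1944 of fixed cost.

Profit = -€188 at Q = 9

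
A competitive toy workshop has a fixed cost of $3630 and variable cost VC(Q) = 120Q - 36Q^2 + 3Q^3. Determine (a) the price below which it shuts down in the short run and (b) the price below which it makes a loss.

Shutdown price = $12; break-even price = $417

Shutdown price = min AVC. AVC = 120 - 36Q + 3Q^2, with vertex at Q = 6 and minimum $12.
ATC = 3630/Q + 120 - 36Q + 3Q^2. Setting dATC/dQ = −3630/Q^2 − 36 + 6Q = 0 gives Q = 11 (since 6·11^3 − 36·11^2 = 3630).
min ATC = 3630/11 + 120 − 36·11 + 3·11^2 = $417. That is the break-even price.
Between these two prices the firm operates at a loss; above $417 it earns a profit.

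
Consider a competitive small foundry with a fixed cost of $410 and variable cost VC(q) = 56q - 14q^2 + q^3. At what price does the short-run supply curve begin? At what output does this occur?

The firm shuts down when price falls below the minimum of average variable cost. AVC = VC/q = 56 - 14q + q^2.
At the minimum of AVC, MC = AVC. MC = 56 - 28q + 3q^2; setting MC = AVC gives 2q^2 - 14q = 0, so q = 7. min AVC = 7.
For P < $7 the firm produces nothing.

$7 per unit, at q = 7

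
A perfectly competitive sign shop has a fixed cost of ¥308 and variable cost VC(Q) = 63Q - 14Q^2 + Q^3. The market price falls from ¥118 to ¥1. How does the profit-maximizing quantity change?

MC = 63 - 28Q + 3Q^2; the shutdown threshold is min AVC = ¥14 (at Q = 7).
With P = ¥118 above the shutdown price, P = MC gives Q = 11.
At P = ¥1 < min AVC = ¥14, price no longer covers variable cost at any output, so the firm shuts down: Q = 0.

Output falls from 11 to 0 (the firm shuts down)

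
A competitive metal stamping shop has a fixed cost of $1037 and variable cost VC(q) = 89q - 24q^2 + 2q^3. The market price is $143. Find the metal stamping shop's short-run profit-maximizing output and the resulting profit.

AVC = 89 - 24q + 2q^2; min AVC = $17 at q = 6. Since P = $143 ≥ min AVC, the firm produces.
MC = 89 - 48q + 6q^2. Setting P = MC and taking the root on the rising branch gives q* = 9.
TR = 143·9 = 1287. TC = 1037 + 315 = 1352. Profit = 1287 − 1352 = -$65.
Shutting down would mean losing the fixed cost of $1037, so operating at a loss of $65 is better by $972.

Profit = -$65 at q = 9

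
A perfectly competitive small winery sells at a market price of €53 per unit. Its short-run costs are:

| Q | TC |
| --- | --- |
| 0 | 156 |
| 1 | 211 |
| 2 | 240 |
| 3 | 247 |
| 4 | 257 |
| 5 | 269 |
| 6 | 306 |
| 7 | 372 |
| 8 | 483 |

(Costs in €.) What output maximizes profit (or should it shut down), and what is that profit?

Compute π = P·Q − TC at each output: Q=0: -156; Q=1: -158; Q=2: -134; Q=3: -88; Q=4: -45; Q=5: -4; Q=6: 12; Q=7: -1; Q=8: -59.
Profit is maximized at Q = 6. AVC there is 150/6 = €25 ≤ P, so producing beats shutting down (which would give -€156).

Q = 6; profit = €12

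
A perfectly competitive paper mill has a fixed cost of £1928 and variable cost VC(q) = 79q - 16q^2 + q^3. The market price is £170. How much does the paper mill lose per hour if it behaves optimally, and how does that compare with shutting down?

Profit = -£238 at q = 13

AVC = 79 - 16q + q^2; min AVC = £15 at q = 8. Since P = £170 ≥ min AVC, the firm produces.
With MC = 79 - 32q + 3q^2, P = MC on the upward-sloping part at q* = 13.
TR = 170·13 = 2210. TC = 1928 + 520 = 2448. Profit = 2210 − 2448 = -£238.
Shutting down would mean losing the fixed cost of £1928, so operating at a loss of £238 is better by £1690.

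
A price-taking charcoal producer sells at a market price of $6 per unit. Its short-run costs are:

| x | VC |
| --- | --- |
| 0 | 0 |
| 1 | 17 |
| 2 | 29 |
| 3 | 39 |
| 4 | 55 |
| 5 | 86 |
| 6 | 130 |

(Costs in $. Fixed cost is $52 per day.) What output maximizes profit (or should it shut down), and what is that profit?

Compute π = P·x − TC at each output: x=0: -52; x=1: -63; x=2: -69; x=3: -73; x=4: -83; x=5: -108; x=6: -146.
Profit is highest at x = 0. Equivalently, the lowest AVC in the table is 39/3 ≈ $13 at x = 3, and P = $6 falls below it — price never covers variable cost, so the firm shuts down and loses only its fixed cost.

x = 0 (shut down); profit = -$52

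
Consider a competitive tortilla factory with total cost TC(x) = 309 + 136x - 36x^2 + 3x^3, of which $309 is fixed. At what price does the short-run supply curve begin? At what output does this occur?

Short-run supply begins at min AVC. From VC = 136x - 36x^2 + 3x^3, AVC = 136 - 36x + 3x^2.
dAVC/dx = -36 + 6x = 0 gives x = 6. min AVC = 136 - 36·6 + 3·6^2 = 28.
So the shutdown price is $28.

$28 per unit, at x = 6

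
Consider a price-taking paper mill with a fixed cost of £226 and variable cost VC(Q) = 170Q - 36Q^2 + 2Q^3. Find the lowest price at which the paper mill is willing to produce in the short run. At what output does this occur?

The firm shuts down when price falls below the minimum of average variable cost. AVC = VC/Q = 170 - 36Q + 2Q^2.
dAVC/dQ = -36 + 4Q = 0 gives Q = 9. min AVC = 170 - 36·9 + 2·9^2 = 8.
So the shutdown price is £8.

£8 per unit, at Q = 9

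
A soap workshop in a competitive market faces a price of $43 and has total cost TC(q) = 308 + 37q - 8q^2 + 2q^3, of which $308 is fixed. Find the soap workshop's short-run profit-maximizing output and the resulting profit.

Profit = -$272 at q = 3

AVC = 37 - 8q + 2q^2 has its minimum $29 at q = 2; price $43 clears that bar, so the firm operates.
MC = 37 - 16q + 6q^2. Setting P = MC and taking the root on the rising branch gives q* = 3.
TR = 43·3 = 129. TC = 308 + 93 = 401. Profit = 129 − 401 = -$272.
Shutting down would mean losing the fixed cost of $308, so operating at a loss of $272 is better by $36.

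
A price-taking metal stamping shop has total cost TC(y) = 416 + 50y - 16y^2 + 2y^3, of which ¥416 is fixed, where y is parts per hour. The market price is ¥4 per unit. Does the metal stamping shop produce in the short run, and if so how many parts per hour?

Shut down

From TC, MC = TC'(y) = 50 - 32y + 6y^2 and AVC = VC/y = 50 - 16y + 2y^2.
AVC hits its minimum where MC = AVC, at y = 4, giving min AVC = 50 - 16·4 + 2·4^2 = ¥18.
Since P = ¥4 < min AVC = ¥18, price fails to cover variable cost at any output.
The firm minimizes its loss by shutting down and losing only its fixed cost of ¥416.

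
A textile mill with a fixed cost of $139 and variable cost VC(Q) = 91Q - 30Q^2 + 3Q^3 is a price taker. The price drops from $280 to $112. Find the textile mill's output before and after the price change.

Output falls from 9 to 7

MC = 91 - 60Q + 9Q^2; the shutdown threshold is min AVC = $16 (at Q = 5).
With P = $280 above the shutdown price, P = MC gives Q = 9.
At P = $112 ≥ min AVC, set P = MC: Q = 7. The firm stays open but cuts output.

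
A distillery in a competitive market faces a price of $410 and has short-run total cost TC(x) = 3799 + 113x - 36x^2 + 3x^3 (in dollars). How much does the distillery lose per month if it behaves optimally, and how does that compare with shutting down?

AVC = 113 - 36x + 3x^2 has its minimum $5 at x = 6; price $410 clears that bar, so the firm operates.
MC = 113 - 72x + 9x^2. Setting P = MC and taking the root on the rising branch gives x* = 11.
TR = 410·11 = 4510. TC = 3799 + 880 = 4679. Profit = 4510 − 4679 = -$169.
By producing, the firm covers all variable cost plus $3630 of fixed cost; shutting down would lose the full $3799.

Profit = -$169 at x = 11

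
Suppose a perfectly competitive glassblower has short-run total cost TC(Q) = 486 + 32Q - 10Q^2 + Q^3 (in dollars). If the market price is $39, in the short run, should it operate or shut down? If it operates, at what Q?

Variable cost is VC = 32Q - 10Q^2 + Q^3, so AVC = VC/Q = 32 - 10Q + Q^2 and MC = dTC/dQ = 32 - 20Q + 3Q^2.
AVC is minimized where dAVC/dQ = -10 + 2Q = 0, at Q = 5; min AVC = 32 - 10·5 + 5^2 = $7.
Since P = $39 ≥ min AVC = $7, price covers variable cost and the firm should produce.
Solving P = MC: -7 - 20Q + 3Q^2 = 0 ⇒ Q = -1/3 or 7. On the upward-sloping branch, Q* = 7.
Check: AVC at Q = 7 is $11 ≤ P, so revenue covers variable cost.
Profit = P·Q − TC = 39·7 − 563 = -$290, a loss, but smaller than the $486 fixed cost the firm would lose by shutting down.

Produce at Q = 7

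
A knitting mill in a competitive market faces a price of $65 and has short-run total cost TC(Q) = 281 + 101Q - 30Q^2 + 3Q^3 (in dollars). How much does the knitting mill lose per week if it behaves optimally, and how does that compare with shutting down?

Profit = -$65 at Q = 6

AVC = 101 - 30Q + 3Q^2; min AVC = $26 at Q = 5. Since P = $65 ≥ min AVC, the firm produces.
With MC = 101 - 60Q + 9Q^2, P = MC on the upward-sloping part at Q* = 6.
TR = 65·6 = 390. TC = 281 + 174 = 455. Profit = 390 − 455 = -$65.
That loss of $65 beats the $281 the firm would lose by shutting down; producing recovers $216 of fixed cost.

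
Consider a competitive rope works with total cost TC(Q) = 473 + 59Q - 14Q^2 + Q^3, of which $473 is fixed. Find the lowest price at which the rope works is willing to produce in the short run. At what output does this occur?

The shutdown price is the minimum of AVC. VC = 59Q - 14Q^2 + Q^3, so AVC = 59 - 14Q + Q^2.
At the minimum of AVC, MC = AVC. MC = 59 - 28Q + 3Q^2; setting MC = AVC gives 2Q^2 - 14Q = 0, so Q = 7. min AVC = 10.
So the shutdown price is $10.

$10 per unit, at Q = 7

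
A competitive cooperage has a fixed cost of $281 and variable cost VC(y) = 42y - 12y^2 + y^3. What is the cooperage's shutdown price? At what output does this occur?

The shutdown price is the minimum of AVC. VC = 42y - 12y^2 + y^3, so AVC = 42 - 12y + y^2.
dAVC/dy = -12 + 2y = 0 gives y = 6. min AVC = 42 - 12·6 + 6^2 = 6.
For P < $6 the firm produces nothing.

$6 per unit, at y = 6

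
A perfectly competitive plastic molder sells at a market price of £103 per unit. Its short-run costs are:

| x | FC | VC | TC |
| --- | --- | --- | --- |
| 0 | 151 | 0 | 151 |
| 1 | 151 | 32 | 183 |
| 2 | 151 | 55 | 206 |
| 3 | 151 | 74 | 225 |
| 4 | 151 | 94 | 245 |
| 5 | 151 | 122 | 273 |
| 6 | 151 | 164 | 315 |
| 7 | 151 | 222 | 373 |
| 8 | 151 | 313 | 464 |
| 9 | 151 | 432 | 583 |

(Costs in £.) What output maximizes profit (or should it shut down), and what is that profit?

Compute π = P·x − TC at each output: x=0: -151; x=1: -80; x=2: 0; x=3: 84; x=4: 167; x=5: 242; x=6: 303; x=7: 348; x=8: 360; x=9: 344.
Profit is maximized at x = 8. AVC there is 313/8 = £39.12 ≤ P, so producing beats shutting down (which would give -£151).

x = 8; profit = £360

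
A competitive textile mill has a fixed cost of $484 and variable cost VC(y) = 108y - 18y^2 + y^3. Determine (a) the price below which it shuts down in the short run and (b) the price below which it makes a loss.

Shutdown price = $27; break-even price = $75

Shutdown price = min AVC. AVC = 108 - 18y + y^2, with vertex at y = 9 and minimum $27.
ATC = 484/y + 108 - 18y + y^2. Setting dATC/dy = −484/y^2 − 18 + 2y = 0 gives y = 11 (since 2·11^3 − 18·11^2 = 484).
min ATC = 484/11 + 108 − 18·11 + 11^2 = $75. That is the break-even price.
For $27 ≤ P < $75 the firm produces at a loss; below $27 it shuts down.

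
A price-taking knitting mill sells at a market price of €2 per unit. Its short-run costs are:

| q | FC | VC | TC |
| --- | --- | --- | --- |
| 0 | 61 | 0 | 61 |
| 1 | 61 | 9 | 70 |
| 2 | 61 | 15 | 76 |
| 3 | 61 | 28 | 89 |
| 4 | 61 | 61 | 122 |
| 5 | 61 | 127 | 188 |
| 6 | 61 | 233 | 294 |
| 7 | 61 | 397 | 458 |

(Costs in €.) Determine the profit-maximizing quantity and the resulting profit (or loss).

Compute π = P·q − TC at each output: q=0: -61; q=1: -68; q=2: -72; q=3: -83; q=4: -114; q=5: -178; q=6: -282; q=7: -444.
Profit is highest at q = 0. Equivalently, the lowest AVC in the table is 15/2 ≈ €7.50 at q = 2, and P = €2 falls below it — price never covers variable cost, so the firm shuts down and loses only its fixed cost.

q = 0 (shut down); profit = -€61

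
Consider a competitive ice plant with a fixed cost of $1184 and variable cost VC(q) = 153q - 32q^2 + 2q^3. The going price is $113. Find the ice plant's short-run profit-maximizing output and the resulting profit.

Profit = -$384 at q = 10

AVC = 153 - 32q + 2q^2 has its minimum $25 at q = 8; price $113 clears that bar, so the firm operates.
MC = 153 - 64q + 6q^2. Setting P = MC and taking the root on the rising branch gives q* = 10.
TR = 113·10 = 1130. TC = 1184 + 330 = 1514. Profit = 1130 − 1514 = -$384.
That loss of $384 beats the $1184 the firm would lose by shutting down; producing recovers $800 of fixed cost.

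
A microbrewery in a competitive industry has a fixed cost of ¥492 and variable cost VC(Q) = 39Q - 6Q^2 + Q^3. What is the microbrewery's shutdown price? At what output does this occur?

¥30 per unit, at Q = 3

The firm shuts down when price falls below the minimum of average variable cost. AVC = VC/Q = 39 - 6Q + Q^2.
At the minimum of AVC, MC = AVC. MC = 39 - 12Q + 3Q^2; setting MC = AVC gives 2Q^2 - 6Q = 0, so Q = 3. min AVC = 30.
So the shutdown price is ¥30.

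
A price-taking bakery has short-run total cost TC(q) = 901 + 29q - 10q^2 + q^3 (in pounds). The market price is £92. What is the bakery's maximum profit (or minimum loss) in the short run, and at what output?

Profit = -£253 at q = 9

AVC = 29 - 10q + q^2; min AVC = £4 at q = 5. Since P = £92 ≥ min AVC, the firm produces.
MC = 29 - 20q + 3q^2. Setting P = MC and taking the root on the rising branch gives q* = 9.
TR = 92·9 = 828. TC = 901 + 180 = 1081. Profit = 828 − 1081 = -£253.
That loss of £253 beats the £901 the firm would lose by shutting down; producing recovers £648 of fixed cost.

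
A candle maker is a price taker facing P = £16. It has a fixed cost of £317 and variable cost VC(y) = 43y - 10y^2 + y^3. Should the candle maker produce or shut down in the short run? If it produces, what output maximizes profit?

Strip out fixed cost: VC = 43y - 10y^2 + y^3. Then AVC = 43 - 10y + y^2 and MC = 43 - 20y + 3y^2.
The AVC parabola has its vertex at y = 10/2 = 5, where AVC = 43 - 10·5 + 5^2 = £18.
P = £16 lies below min AVC = £18; no output level covers variable cost.
Best response: produce nothing and absorb the £317 fixed cost.

Shut down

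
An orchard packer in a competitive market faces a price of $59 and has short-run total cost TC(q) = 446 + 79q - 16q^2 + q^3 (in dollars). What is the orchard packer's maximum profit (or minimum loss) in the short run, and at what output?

Profit = -$46 at q = 10

AVC = 79 - 16q + q^2; min AVC = $15 at q = 8. Since P = $59 ≥ min AVC, the firm produces.
MC = 79 - 32q + 3q^2. Setting P = MC and taking the root on the rising branch gives q* = 10.
TR = 59·10 = 590. TC = 446 + 190 = 636. Profit = 590 − 636 = -$46.
By producing, the firm covers all variable cost plus $400 of fixed cost; shutting down would lose the full $446.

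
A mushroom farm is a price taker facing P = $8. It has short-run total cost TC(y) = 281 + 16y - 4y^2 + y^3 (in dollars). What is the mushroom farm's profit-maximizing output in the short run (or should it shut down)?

Shut down

Strip out fixed cost: VC = 16y - 4y^2 + y^3. Then AVC = 16 - 4y + y^2 and MC = 16 - 8y + 3y^2.
AVC hits its minimum where MC = AVC, at y = 2, giving min AVC = 16 - 4·2 + 2^2 = $12.
With P < min AVC ($8 < $12), every unit sold adds to the loss.
The firm minimizes its loss by shutting down and losing only its fixed cost of $281.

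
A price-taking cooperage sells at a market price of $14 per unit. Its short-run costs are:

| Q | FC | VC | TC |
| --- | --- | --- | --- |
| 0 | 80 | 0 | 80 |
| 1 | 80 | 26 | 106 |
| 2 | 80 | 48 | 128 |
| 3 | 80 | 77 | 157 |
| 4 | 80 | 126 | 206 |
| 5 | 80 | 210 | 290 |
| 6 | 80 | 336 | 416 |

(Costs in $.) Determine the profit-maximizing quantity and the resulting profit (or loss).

Compute π = P·Q − TC at each output: Q=0: -80; Q=1: -92; Q=2: -100; Q=3: -115; Q=4: -150; Q=5: -220; Q=6: -332.
Profit is highest at Q = 0. Equivalently, the lowest AVC in the table is 48/2 ≈ $24 at Q = 2, and P = $14 falls below it — price never covers variable cost, so the firm shuts down and loses only its fixed cost.

Q = 0 (shut down); profit = -$80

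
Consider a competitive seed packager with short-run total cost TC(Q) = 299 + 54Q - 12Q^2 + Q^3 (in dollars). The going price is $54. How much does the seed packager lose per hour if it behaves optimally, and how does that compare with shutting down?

Profit = -$43 at Q = 8

AVC = 54 - 12Q + Q^2 has its minimum $18 at Q = 6; price $54 clears that bar, so the firm operates.
MC = 54 - 24Q + 3Q^2. Setting P = MC and taking the root on the rising branch gives Q* = 8.
TR = 54·8 = 432. TC = 299 + 176 = 475. Profit = 432 − 475 = -$43.
Shutting down would mean losing the fixed cost of $299, so operating at a loss of $43 is better by $256.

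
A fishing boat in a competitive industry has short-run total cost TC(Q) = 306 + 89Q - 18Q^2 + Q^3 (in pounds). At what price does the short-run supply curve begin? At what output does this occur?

Short-run supply begins at min AVC. From VC = 89Q - 18Q^2 + Q^3, AVC = 89 - 18Q + Q^2.
At the minimum of AVC, MC = AVC. MC = 89 - 36Q + 3Q^2; setting MC = AVC gives 2Q^2 - 18Q = 0, so Q = 9. min AVC = 8.
The firm shuts down for any P below £8.

£8 per unit, at Q = 9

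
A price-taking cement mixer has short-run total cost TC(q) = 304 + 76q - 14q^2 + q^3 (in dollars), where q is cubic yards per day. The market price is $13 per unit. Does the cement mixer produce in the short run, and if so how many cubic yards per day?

From TC, MC = TC'(q) = 76 - 28q + 3q^2 and AVC = VC/q = 76 - 14q + q^2.
AVC hits its minimum where MC = AVC, at q = 7, giving min AVC = 76 - 14·7 + 7^2 = $27.
With P < min AVC ($13 < $27), every unit sold adds to the loss.
The firm minimizes its loss by shutting down and losing only its fixed cost of $304.

Shut down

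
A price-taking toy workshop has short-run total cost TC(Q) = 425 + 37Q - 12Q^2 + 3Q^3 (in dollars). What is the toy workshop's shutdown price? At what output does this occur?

$25 per unit, at Q = 2

Short-run supply begins at min AVC. From VC = 37Q - 12Q^2 + 3Q^3, AVC = 37 - 12Q + 3Q^2.
dAVC/dQ = -12 + 6Q = 0 gives Q = 2. min AVC = 37 - 12·2 + 3·2^2 = 25.
So the shutdown price is $25.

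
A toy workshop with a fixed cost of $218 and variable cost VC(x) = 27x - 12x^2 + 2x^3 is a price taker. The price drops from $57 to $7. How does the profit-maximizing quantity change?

AVC = 27 - 12x + 2x^2, minimized at x = 3 where min AVC = $9. MC = 27 - 24x + 6x^2.
At P = $57 ≥ min AVC, set P = MC on the rising branch: x = 5.
At P = $7 < min AVC = $9, price no longer covers variable cost at any output, so the firm shuts down: x = 0.

Output falls from 5 to 0 (the firm shuts down)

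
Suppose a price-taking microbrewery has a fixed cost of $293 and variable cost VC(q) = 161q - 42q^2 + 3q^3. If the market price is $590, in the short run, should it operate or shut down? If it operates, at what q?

From TC, MC = TC'(q) = 161 - 84q + 9q^2 and AVC = VC/q = 161 - 42q + 3q^2.
The AVC parabola has its vertex at q = 42/6 = 7, where AVC = 161 - 42·7 + 3·7^2 = $14.
Because $590 ≥ $14, revenue can cover variable cost; the firm operates.
P = MC gives -429 - 84q + 9q^2 = 0, with roots -11/3 and 13. Take the larger (rising MC): q* = 13.
Check: AVC at q = 13 is $122 ≤ P, so revenue covers variable cost.
Profit = P·q − TC = 590·13 − 1879 = $5791.

Produce at q = 13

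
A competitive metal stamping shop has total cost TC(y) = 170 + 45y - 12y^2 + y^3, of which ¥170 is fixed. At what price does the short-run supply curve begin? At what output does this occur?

¥9 per unit, at y = 6

Short-run supply begins at min AVC. From VC = 45y - 12y^2 + y^3, AVC = 45 - 12y + y^2.
dAVC/dy = -12 + 2y = 0 gives y = 6. min AVC = 45 - 12·6 + 6^2 = 9.
For P < ¥9 the firm produces nothing.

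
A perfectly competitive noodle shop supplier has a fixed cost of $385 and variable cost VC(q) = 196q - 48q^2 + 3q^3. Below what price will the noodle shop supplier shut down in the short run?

The shutdown price is the minimum of AVC. VC = 196q - 48q^2 + 3q^3, so AVC = 196 - 48q + 3q^2.
dAVC/dq = -48 + 6q = 0 gives q = 8. min AVC = 196 - 48·8 + 3·8^2 = 4.
The firm shuts down for any P below $4.

$4 per unit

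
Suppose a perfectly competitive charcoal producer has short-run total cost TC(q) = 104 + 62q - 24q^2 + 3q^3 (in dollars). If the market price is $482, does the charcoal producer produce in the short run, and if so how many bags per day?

Strip out fixed cost: VC = 62q - 24q^2 + 3q^3. Then AVC = 62 - 24q + 3q^2 and MC = 62 - 48q + 9q^2.
AVC is minimized where dAVC/dq = -24 + 6q = 0, at q = 4; min AVC = 62 - 24·4 + 3·4^2 = $14.
Because $482 ≥ $14, revenue can cover variable cost; the firm operates.
Set P = MC: 482 = 62 - 48q + 9q^2 → -420 - 48q + 9q^2 = 0. The roots are q = -14/3 and q = 10; the profit-maximizing output is on the rising part of MC, so q* = 10.
Check: AVC at q = 10 is $122 ≤ P, so revenue covers variable cost.
Profit = P·q − TC = 482·10 − 1324 = $3496.

Produce at q = 10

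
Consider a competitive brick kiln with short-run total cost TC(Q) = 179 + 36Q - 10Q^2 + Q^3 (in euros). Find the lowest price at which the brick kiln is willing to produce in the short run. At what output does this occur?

€11 per unit, at Q = 5

The shutdown price is the minimum of AVC. VC = 36Q - 10Q^2 + Q^3, so AVC = 36 - 10Q + Q^2.
dAVC/dQ = -10 + 2Q = 0 gives Q = 5. min AVC = 36 - 10·5 + 5^2 = 11.
The firm shuts down for any P below €11.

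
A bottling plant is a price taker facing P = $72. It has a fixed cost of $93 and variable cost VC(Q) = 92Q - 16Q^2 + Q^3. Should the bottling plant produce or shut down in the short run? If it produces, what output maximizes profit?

Produce at Q = 10

Strip out fixed cost: VC = 92Q - 16Q^2 + Q^3. Then AVC = 92 - 16Q + Q^2 and MC = 92 - 32Q + 3Q^2.
AVC is minimized where dAVC/dQ = -16 + 2Q = 0, at Q = 8; min AVC = 92 - 16·8 + 8^2 = $28.
Because $72 ≥ $28, revenue can cover variable cost; the firm operates.
Set P = MC: 72 = 92 - 32Q + 3Q^2 → 20 - 32Q + 3Q^2 = 0. The roots are Q = 2/3 and Q = 10; the profit-maximizing output is on the rising part of MC, so Q* = 10.
Check: AVC at Q = 10 is $32 ≤ P, so revenue covers variable cost.
Profit = P·Q − TC = 72·10 − 413 = $307.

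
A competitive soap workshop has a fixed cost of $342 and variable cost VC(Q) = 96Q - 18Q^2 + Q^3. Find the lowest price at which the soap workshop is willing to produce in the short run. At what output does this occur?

The shutdown price is the minimum of AVC. VC = 96Q - 18Q^2 + Q^3, so AVC = 96 - 18Q + Q^2.
At the minimum of AVC, MC = AVC. MC = 96 - 36Q + 3Q^2; setting MC = AVC gives 2Q^2 - 18Q = 0, so Q = 9. min AVC = 15.
For P < $15 the firm produces nothing.

$15 per unit, at Q = 9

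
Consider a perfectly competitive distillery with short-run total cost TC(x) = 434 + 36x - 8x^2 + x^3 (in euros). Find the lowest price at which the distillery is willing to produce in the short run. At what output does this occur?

The firm shuts down when price falls below the minimum of average variable cost. AVC = VC/x = 36 - 8x + x^2.
At the minimum of AVC, MC = AVC. MC = 36 - 16x + 3x^2; setting MC = AVC gives 2x^2 - 8x = 0, so x = 4. min AVC = 20.
The firm shuts down for any P below €20.

€20 per unit, at x = 4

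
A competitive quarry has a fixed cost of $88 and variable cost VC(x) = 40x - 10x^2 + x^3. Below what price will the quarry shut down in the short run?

Short-run supply begins at min AVC. From VC = 40x - 10x^2 + x^3, AVC = 40 - 10x + x^2.
dAVC/dx = -10 + 2x = 0 gives x = 5. min AVC = 40 - 10·5 + 5^2 = 15.
For P < $15 the firm produces nothing.

$15 per unit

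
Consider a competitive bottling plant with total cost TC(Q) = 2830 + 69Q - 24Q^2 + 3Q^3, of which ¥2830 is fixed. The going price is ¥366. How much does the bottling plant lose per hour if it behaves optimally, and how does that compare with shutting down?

AVC = 69 - 24Q + 3Q^2; min AVC = ¥21 at Q = 4. Since P = ¥366 ≥ min AVC, the firm produces.
MC = 69 - 48Q + 9Q^2. Setting P = MC and taking the root on the rising branch gives Q* = 9.
TR = 366·9 = 3294. TC = 2830 + 864 = 3694. Profit = 3294 − 3694 = -¥400.
By producing, the firm covers all variable cost plus ¥2430 of fixed cost; shutting down would lose the full ¥2830.

Profit = -¥400 at Q = 9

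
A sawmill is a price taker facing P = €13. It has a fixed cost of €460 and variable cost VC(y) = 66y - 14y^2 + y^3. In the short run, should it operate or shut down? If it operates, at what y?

Strip out fixed cost: VC = 66y - 14y^2 + y^3. Then AVC = 66 - 14y + y^2 and MC = 66 - 28y + 3y^2.
The AVC parabola has its vertex at y = 14/2 = 7, where AVC = 66 - 14·7 + 7^2 = €17.
Since P = €13 < min AVC = €17, price fails to cover variable cost at any output.
Best response: produce nothing and absorb the €460 fixed cost.

Shut down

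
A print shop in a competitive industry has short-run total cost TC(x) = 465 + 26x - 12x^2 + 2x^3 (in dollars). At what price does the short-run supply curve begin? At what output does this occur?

$8 per unit, at x = 3

Short-run supply begins at min AVC. From VC = 26x - 12x^2 + 2x^3, AVC = 26 - 12x + 2x^2.
At the minimum of AVC, MC = AVC. MC = 26 - 24x + 6x^2; setting MC = AVC gives 4x^2 - 12x = 0, so x = 3. min AVC = 8.
So the shutdown price is $8.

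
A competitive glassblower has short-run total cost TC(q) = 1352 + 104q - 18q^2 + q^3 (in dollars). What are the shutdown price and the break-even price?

Shutdown price = $23; break-even price = $143

Shutdown price = min AVC. AVC = 104 - 18q + q^2, with vertex at q = 9 and minimum $23.
ATC = 1352/q + 104 - 18q + q^2. Setting dATC/dq = −1352/q^2 − 18 + 2q = 0 gives q = 13 (since 2·13^3 − 18·13^2 = 1352).
min ATC = 1352/13 + 104 − 18·13 + 13^2 = $143. That is the break-even price.
For $23 ≤ P < $143 the firm produces at a loss; below $23 it shuts down.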